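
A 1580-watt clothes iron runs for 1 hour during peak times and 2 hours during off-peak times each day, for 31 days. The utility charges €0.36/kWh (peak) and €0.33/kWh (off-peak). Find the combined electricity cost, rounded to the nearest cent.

€49.96

Peak energy = 1.58 kW × 1 h × 31 = 48.98 kWh
Off-peak energy = 1.58 kW × 2 h × 31 = 97.96 kWh
Cost = 48.98 × €0.36 + 97.96 × €0.33 = €17.6328 + €32.3268 = €49.96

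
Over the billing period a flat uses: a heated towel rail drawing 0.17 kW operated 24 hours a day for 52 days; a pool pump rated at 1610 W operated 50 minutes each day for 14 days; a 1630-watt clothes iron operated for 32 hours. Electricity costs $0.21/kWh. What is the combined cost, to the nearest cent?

heated towel rail: Runtime = 24 h × 52 = 1248 h
heated towel rail: 0.17 kW × 1248 h = 212.16 kWh
pool pump: Runtime = 50 min × 14 = 700 min = 11.666666… h
pool pump: 1.61 kW × 11.666666… h = 18.783333… kWh
clothes iron: 1.63 kW × 32 h = 52.16 kWh
Total energy = 283.103333… kWh
Cost = 283.103333… × $0.21 = $59.45

$59.45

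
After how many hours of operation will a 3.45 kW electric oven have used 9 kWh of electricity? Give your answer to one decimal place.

Hours = 9 kWh ÷ 3.45 kW = 2.6 h

2.6 h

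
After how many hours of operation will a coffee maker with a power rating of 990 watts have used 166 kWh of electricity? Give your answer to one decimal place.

Hours = 166 kWh ÷ 0.99 kW = 167.7 h

167.7 h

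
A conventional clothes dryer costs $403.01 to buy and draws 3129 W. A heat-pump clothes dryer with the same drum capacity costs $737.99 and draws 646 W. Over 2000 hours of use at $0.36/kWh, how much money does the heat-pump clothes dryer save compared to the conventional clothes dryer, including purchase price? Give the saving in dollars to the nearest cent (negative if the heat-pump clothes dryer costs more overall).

$1452.78

conventional clothes dryer: $403.01 + (3129/1000) kW × 2000 h × $0.36 = $403.01 + $2252.88 = $2655.89
heat-pump clothes dryer: $737.99 + (646/1000) kW × 2000 h × $0.36 = $737.99 + $465.12 = $1203.11
Saving = $2655.89 − $1203.11 = $1452.78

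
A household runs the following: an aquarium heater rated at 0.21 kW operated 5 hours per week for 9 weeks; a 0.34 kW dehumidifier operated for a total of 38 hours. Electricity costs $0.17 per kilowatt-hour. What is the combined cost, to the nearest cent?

aquarium heater: Runtime = 5 h/week × 9 weeks = 45 h
aquarium heater: 0.21 kW × 45 h = 9.45 kWh
dehumidifier: 0.34 kW × 38 h = 12.92 kWh
Total energy = 22.37 kWh
Cost = 22.37 × $0.17 = $3.80

$3.80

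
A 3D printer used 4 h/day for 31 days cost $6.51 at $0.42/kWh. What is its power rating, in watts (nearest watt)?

Energy = $6.51 ÷ $0.42/kWh = 15.5 kWh
Runtime = 4 h/day × 31 days = 124 h
Power = 15.5 kWh ÷ 124 h = 0.125 kW = 125 W

125 W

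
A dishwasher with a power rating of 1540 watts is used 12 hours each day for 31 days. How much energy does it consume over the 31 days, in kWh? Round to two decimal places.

572.88 kWh

Runtime = 12 h/day × 31 days = 372 h
Energy = 1.54 kW × 372 h = 572.88 kWh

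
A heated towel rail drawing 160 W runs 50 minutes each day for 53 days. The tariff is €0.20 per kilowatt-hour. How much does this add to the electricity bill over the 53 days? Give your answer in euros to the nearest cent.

Runtime = 50 min × 53 = 2650 min = 44.166666… h
Energy = 0.16 kW × 44.166666… h = 7.066666… kWh
Cost = 7.066666… kWh × €0.20/kWh = €1.41

€1.41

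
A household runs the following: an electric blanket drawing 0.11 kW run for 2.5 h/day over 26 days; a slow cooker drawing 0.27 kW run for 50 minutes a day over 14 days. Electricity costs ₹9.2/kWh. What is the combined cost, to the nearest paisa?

₹94.76

electric blanket: Runtime = 2.5 h/day × 26 days = 65 h
electric blanket: 0.11 kW × 65 h = 7.15 kWh
slow cooker: Runtime = 50 min × 14 = 700 min = 11.666666… h
slow cooker: 0.27 kW × 11.666666… h = 3.15 kWh
Total energy = 10.3 kWh
Cost = 10.3 × ₹9.2 = ₹94.76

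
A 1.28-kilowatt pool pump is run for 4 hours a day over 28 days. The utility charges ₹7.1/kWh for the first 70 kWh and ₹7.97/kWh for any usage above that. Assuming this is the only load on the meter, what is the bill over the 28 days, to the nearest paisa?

Runtime = 4 h/day × 28 days = 112 h
Energy = 1.28 kW × 112 h = 143.36 kWh
Tier 1 (0–70 kWh): 70 × ₹7.1 = ₹497
Above 70 kWh: 73.36 × ₹7.97 = ₹584.6792
Bill = ₹1081.68

₹1081.68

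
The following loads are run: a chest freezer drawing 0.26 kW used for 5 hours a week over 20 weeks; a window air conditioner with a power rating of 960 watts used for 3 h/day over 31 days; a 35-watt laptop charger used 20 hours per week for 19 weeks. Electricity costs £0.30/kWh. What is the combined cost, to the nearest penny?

chest freezer: Runtime = 5 h/week × 20 weeks = 100 h
chest freezer: 0.26 kW × 100 h = 26 kWh
window air conditioner: Runtime = 3 h/day × 31 days = 93 h
window air conditioner: 0.96 kW × 93 h = 89.28 kWh
laptop charger: Runtime = 20 h/week × 19 weeks = 380 h
laptop charger: 0.035 kW × 380 h = 13.3 kWh
Total energy = 128.58 kWh
Cost = 128.58 × £0.30 = £38.57

£38.57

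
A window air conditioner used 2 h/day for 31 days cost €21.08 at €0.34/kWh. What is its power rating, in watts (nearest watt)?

Energy = €21.08 ÷ €0.34/kWh = 62 kWh
Runtime = 2 h/day × 31 days = 62 h
Power = 62 kWh ÷ 62 h = 1 kW = 1000 W

1000 W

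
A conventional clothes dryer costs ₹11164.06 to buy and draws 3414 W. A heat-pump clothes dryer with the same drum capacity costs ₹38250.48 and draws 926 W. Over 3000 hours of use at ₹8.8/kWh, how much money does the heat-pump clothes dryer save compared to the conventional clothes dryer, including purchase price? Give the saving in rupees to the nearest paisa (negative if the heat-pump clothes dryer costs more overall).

₹38596.78

conventional clothes dryer: ₹11164.06 + (3414/1000) kW × 3000 h × ₹8.8 = ₹11164.06 + ₹90129.6 = ₹101293.66
heat-pump clothes dryer: ₹38250.48 + (926/1000) kW × 3000 h × ₹8.8 = ₹38250.48 + ₹24446.4 = ₹62696.88
Saving = ₹101293.66 − ₹62696.88 = ₹38596.78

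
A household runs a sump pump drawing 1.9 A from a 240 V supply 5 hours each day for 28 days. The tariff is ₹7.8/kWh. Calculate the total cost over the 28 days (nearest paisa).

₹497.95

Power = 1.9 A × 240 V = 456 W = 0.456 kW
Runtime = 5 h/day × 28 days = 140 h
Energy = 0.456 kW × 140 h = 63.84 kWh
Cost = 63.84 kWh × ₹7.8/kWh = ₹497.95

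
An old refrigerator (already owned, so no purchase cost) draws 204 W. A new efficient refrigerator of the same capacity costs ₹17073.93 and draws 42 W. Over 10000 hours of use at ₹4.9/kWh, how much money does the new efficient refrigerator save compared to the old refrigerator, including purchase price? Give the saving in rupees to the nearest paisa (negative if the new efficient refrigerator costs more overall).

-₹9135.93

old refrigerator: ₹0.00 + (204/1000) kW × 10000 h × ₹4.9 = ₹0.00 + ₹9996 = ₹9996
new efficient refrigerator: ₹17073.93 + (42/1000) kW × 10000 h × ₹4.9 = ₹17073.93 + ₹2058 = ₹19131.93
Saving = ₹9996 − ₹19131.93 = −₹9135.93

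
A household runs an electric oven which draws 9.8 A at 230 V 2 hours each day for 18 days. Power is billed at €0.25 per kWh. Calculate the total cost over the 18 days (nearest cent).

Power = 9.8 A × 230 V = 2254 W = 2.254 kW
Runtime = 2 h/day × 18 days = 36 h
Energy = 2.254 kW × 36 h = 81.144 kWh
Cost = 81.144 kWh × €0.25/kWh = €20.29

€20.29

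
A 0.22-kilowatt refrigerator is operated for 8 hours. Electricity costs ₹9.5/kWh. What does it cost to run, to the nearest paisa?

₹16.72

Energy = 0.22 kW × 8 h = 1.76 kWh
Cost = 1.76 kWh × ₹9.5/kWh = ₹16.72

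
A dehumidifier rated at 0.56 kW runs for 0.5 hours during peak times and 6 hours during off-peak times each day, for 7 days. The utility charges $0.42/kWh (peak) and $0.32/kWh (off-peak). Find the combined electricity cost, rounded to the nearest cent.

Peak energy = 0.56 kW × 0.5 h × 7 = 1.96 kWh
Off-peak energy = 0.56 kW × 6 h × 7 = 23.52 kWh
Cost = 1.96 × $0.42 + 23.52 × $0.32 = $0.8232 + $7.5264 = $8.35

$8.35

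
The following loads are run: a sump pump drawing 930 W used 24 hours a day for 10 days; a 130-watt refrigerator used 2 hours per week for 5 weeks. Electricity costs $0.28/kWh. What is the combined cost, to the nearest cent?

sump pump: Runtime = 24 h × 10 = 240 h
sump pump: 0.93 kW × 240 h = 223.2 kWh
refrigerator: Runtime = 2 h/week × 5 weeks = 10 h
refrigerator: 0.13 kW × 10 h = 1.3 kWh
Total energy = 224.5 kWh
Cost = 224.5 × $0.28 = $62.86

$62.86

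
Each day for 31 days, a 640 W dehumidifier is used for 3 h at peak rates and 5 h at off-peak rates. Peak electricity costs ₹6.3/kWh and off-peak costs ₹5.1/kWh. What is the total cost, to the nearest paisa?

Peak energy = 0.64 kW × 3 h × 31 = 59.52 kWh
Off-peak energy = 0.64 kW × 5 h × 31 = 99.2 kWh
Cost = 59.52 × ₹6.3 + 99.2 × ₹5.1 = ₹374.976 + ₹505.92 = ₹880.90

₹880.90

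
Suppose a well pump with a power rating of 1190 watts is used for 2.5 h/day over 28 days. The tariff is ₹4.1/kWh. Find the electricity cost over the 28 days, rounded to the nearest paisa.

Runtime = 2.5 h/day × 28 days = 70 h
Energy = 1.19 kW × 70 h = 83.3 kWh
Cost = 83.3 kWh × ₹4.1/kWh = ₹341.53

₹341.53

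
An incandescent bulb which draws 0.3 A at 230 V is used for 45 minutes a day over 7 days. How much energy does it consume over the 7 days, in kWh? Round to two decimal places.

Power = 0.3 A × 230 V = 69 W = 0.069 kW
Runtime = 45 min × 7 = 315 min = 5.25 h
Energy = 0.069 kW × 5.25 h = 0.36225 kWh ≈ 0.36 kWh

0.36 kWh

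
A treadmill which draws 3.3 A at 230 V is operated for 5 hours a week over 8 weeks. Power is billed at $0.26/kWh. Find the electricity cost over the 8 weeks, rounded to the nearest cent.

$7.89

Power = 3.3 A × 230 V = 759 W = 0.759 kW
Runtime = 5 h/week × 8 weeks = 40 h
Energy = 0.759 kW × 40 h = 30.36 kWh
Cost = 30.36 kWh × $0.26/kWh = $7.89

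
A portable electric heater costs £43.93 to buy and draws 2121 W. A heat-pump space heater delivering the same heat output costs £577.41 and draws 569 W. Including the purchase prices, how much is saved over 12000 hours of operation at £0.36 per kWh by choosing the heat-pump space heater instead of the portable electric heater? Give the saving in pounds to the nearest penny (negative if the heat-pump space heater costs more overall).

portable electric heater: £43.93 + (2121/1000) kW × 12000 h × £0.36 = £43.93 + £9162.72 = £9206.65
heat-pump space heater: £577.41 + (569/1000) kW × 12000 h × £0.36 = £577.41 + £2458.08 = £3035.49
Saving = £9206.65 − £3035.49 = £6171.16

£6171.16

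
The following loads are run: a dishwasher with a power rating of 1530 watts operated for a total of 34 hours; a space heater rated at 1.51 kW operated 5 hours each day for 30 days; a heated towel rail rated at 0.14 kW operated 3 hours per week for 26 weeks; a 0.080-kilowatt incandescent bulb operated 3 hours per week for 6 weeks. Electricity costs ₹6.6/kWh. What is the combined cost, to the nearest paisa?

dishwasher: 1.53 kW × 34 h = 52.02 kWh
space heater: Runtime = 5 h/day × 30 days = 150 h
space heater: 1.51 kW × 150 h = 226.5 kWh
heated towel rail: Runtime = 3 h/week × 26 weeks = 78 h
heated towel rail: 0.14 kW × 78 h = 10.92 kWh
incandescent bulb: Runtime = 3 h/week × 6 weeks = 18 h
incandescent bulb: 0.08 kW × 18 h = 1.44 kWh
Total energy = 290.88 kWh
Cost = 290.88 × ₹6.6 = ₹1919.81

₹1919.81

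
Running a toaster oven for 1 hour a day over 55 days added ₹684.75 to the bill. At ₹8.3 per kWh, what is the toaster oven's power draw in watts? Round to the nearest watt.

1500 W

Energy = ₹684.75 ÷ ₹8.3/kWh = 82.5 kWh
Runtime = 1 h/day × 55 days = 55 h
Power = 82.5 kWh ÷ 55 h = 1.5 kW = 1500 W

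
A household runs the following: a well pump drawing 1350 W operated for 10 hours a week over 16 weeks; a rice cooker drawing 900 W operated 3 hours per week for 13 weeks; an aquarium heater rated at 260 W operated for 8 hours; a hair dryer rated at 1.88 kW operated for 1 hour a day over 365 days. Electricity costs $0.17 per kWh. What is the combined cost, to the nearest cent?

well pump: Runtime = 10 h/week × 16 weeks = 160 h
well pump: 1.35 kW × 160 h = 216 kWh
rice cooker: Runtime = 3 h/week × 13 weeks = 39 h
rice cooker: 0.9 kW × 39 h = 35.1 kWh
aquarium heater: 0.26 kW × 8 h = 2.08 kWh
hair dryer: Runtime = 1 h/day × 365 days = 365 h
hair dryer: 1.88 kW × 365 h = 686.2 kWh
Total energy = 939.38 kWh
Cost = 939.38 × $0.17 = $159.69

$159.69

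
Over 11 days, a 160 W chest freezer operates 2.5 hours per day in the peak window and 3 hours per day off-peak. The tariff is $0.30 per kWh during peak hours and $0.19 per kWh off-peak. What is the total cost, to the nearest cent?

$2.32

Peak energy = 0.16 kW × 2.5 h × 11 = 4.4 kWh
Off-peak energy = 0.16 kW × 3 h × 11 = 5.28 kWh
Cost = 4.4 × $0.30 + 5.28 × $0.19 = $1.32 + $1.0032 = $2.32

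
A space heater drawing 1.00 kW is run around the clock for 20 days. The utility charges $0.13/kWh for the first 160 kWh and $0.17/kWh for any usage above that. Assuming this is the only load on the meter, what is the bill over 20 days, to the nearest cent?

$75.20

Runtime = 24 h × 20 = 480 h
Energy = 1 kW × 480 h = 480 kWh
Tier 1 (0–160 kWh): 160 × $0.13 = $20.8
Above 160 kWh: 320 × $0.17 = $54.4
Bill = $75.20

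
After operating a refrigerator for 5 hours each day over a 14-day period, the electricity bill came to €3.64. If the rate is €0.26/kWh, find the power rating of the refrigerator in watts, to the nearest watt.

Energy = €3.64 ÷ €0.26/kWh = 14 kWh
Runtime = 5 h/day × 14 days = 70 h
Power = 14 kWh ÷ 70 h = 0.2 kW = 200 W

200 W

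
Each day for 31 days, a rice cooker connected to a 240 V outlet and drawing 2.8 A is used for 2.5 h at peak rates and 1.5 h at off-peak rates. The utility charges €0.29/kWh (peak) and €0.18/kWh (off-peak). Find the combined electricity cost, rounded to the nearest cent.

€20.73

Power = 2.8 A × 240 V = 672 W = 0.672 kW
Peak energy = 0.672 kW × 2.5 h × 31 = 52.08 kWh
Off-peak energy = 0.672 kW × 1.5 h × 31 = 31.248 kWh
Cost = 52.08 × €0.29 + 31.248 × €0.18 = €15.1032 + €5.62464 = €20.73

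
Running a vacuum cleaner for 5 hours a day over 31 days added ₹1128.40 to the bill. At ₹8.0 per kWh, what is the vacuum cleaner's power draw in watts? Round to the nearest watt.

Energy = ₹1128.40 ÷ ₹8.0/kWh = 141.05 kWh
Runtime = 5 h/day × 31 days = 155 h
Power = 141.05 kWh ÷ 155 h = 0.91 kW = 910 W

910 W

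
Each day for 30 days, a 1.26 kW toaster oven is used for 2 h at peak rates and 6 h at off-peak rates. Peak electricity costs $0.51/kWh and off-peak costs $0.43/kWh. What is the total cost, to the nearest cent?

Peak energy = 1.26 kW × 2 h × 30 = 75.6 kWh
Off-peak energy = 1.26 kW × 6 h × 30 = 226.8 kWh
Cost = 75.6 × $0.51 + 226.8 × $0.43 = $38.556 + $97.524 = $136.08

$136.08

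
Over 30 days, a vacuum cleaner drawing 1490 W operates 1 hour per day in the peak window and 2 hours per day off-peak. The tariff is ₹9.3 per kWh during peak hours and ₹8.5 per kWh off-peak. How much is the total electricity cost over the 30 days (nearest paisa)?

Peak energy = 1.49 kW × 1 h × 30 = 44.7 kWh
Off-peak energy = 1.49 kW × 2 h × 30 = 89.4 kWh
Cost = 44.7 × ₹9.3 + 89.4 × ₹8.5 = ₹415.71 + ₹759.9 = ₹1175.61

₹1175.61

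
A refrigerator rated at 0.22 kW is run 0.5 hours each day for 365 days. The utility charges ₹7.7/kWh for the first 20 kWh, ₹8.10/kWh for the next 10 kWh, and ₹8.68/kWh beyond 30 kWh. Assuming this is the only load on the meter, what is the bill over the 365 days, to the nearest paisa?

Runtime = 0.5 h/day × 365 days = 182.5 h
Energy = 0.22 kW × 182.5 h = 40.15 kWh
Tier 1 (0–20 kWh): 20 × ₹7.7 = ₹154
Tier 2 (20–30 kWh): 10 × ₹8.10 = ₹81
Above 30 kWh: 10.15 × ₹8.68 = ₹88.102
Bill = ₹323.10

₹323.10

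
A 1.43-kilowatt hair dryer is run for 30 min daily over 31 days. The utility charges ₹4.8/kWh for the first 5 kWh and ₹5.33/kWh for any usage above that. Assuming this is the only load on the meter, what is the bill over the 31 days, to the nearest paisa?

Runtime = 30 min × 31 = 930 min = 15.5 h
Energy = 1.43 kW × 15.5 h = 22.165 kWh
Tier 1 (0–5 kWh): 5 × ₹4.8 = ₹24
Above 5 kWh: 17.165 × ₹5.33 = ₹91.48945
Bill = ₹115.49

₹115.49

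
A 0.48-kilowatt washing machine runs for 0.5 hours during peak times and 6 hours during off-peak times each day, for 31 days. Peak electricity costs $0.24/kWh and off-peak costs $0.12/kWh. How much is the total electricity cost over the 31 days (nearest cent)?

$12.50

Peak energy = 0.48 kW × 0.5 h × 31 = 7.44 kWh
Off-peak energy = 0.48 kW × 6 h × 31 = 89.28 kWh
Cost = 7.44 × $0.24 + 89.28 × $0.12 = $1.7856 + $10.7136 = $12.50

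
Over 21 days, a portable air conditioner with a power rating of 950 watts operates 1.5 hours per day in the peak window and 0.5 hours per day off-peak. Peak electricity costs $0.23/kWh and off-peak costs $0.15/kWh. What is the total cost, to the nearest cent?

$8.38

Peak energy = 0.95 kW × 1.5 h × 21 = 29.925 kWh
Off-peak energy = 0.95 kW × 0.5 h × 21 = 9.975 kWh
Cost = 29.925 × $0.23 + 9.975 × $0.15 = $6.88275 + $1.49625 = $8.38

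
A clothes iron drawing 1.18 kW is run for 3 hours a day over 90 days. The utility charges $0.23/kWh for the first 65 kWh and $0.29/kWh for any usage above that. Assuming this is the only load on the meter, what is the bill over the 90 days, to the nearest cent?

Runtime = 3 h/day × 90 days = 270 h
Energy = 1.18 kW × 270 h = 318.6 kWh
Tier 1 (0–65 kWh): 65 × $0.23 = $14.95
Above 65 kWh: 253.6 × $0.29 = $73.544
Bill = $88.49

$88.49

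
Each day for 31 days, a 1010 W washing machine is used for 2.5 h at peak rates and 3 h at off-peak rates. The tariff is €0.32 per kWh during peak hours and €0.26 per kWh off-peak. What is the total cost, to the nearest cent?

€49.47

Peak energy = 1.01 kW × 2.5 h × 31 = 78.275 kWh
Off-peak energy = 1.01 kW × 3 h × 31 = 93.93 kWh
Cost = 78.275 × €0.32 + 93.93 × €0.26 = €25.048 + €24.4218 = €49.47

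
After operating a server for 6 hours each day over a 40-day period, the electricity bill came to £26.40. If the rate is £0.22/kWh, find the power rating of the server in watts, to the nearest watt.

500 W

Energy = £26.40 ÷ £0.22/kWh = 120 kWh
Runtime = 6 h/day × 40 days = 240 h
Power = 120 kWh ÷ 240 h = 0.5 kW = 500 W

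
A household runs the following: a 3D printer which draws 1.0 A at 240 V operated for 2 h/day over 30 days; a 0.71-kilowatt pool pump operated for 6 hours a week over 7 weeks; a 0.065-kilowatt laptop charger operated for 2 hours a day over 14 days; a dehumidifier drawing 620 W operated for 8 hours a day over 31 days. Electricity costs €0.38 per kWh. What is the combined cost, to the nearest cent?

3D printer: Power = 1.0 A × 240 V = 240 W = 0.24 kW
3D printer: Runtime = 2 h/day × 30 days = 60 h
3D printer: 0.24 kW × 60 h = 14.4 kWh
pool pump: Runtime = 6 h/week × 7 weeks = 42 h
pool pump: 0.71 kW × 42 h = 29.82 kWh
laptop charger: Runtime = 2 h/day × 14 days = 28 h
laptop charger: 0.065 kW × 28 h = 1.82 kWh
dehumidifier: Runtime = 8 h/day × 31 days = 248 h
dehumidifier: 0.62 kW × 248 h = 153.76 kWh
Total energy = 199.8 kWh
Cost = 199.8 × €0.38 = €75.92

€75.92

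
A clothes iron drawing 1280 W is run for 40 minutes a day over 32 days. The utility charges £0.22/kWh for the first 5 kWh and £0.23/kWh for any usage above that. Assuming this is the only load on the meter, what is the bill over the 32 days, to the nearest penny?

Runtime = 40 min × 32 = 1280 min = 21.333333… h
Energy = 1.28 kW × 21.333333… h = 27.306666… kWh
Tier 1 (0–5 kWh): 5 × £0.22 = £1.1
Above 5 kWh: 22.306666… × £0.23 = £5.130533…
Bill = £6.23

£6.23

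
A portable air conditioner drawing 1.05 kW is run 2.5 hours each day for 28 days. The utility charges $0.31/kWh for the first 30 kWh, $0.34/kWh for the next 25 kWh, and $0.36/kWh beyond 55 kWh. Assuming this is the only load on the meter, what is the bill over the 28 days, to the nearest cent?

$24.46

Runtime = 2.5 h/day × 28 days = 70 h
Energy = 1.05 kW × 70 h = 73.5 kWh
Tier 1 (0–30 kWh): 30 × $0.31 = $9.3
Tier 2 (30–55 kWh): 25 × $0.34 = $8.5
Above 55 kWh: 18.5 × $0.36 = $6.66
Bill = $24.46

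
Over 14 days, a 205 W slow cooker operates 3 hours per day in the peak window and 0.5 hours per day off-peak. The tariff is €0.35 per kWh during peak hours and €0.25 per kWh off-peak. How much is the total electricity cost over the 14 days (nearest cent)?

€3.37

Peak energy = 0.205 kW × 3 h × 14 = 8.61 kWh
Off-peak energy = 0.205 kW × 0.5 h × 14 = 1.435 kWh
Cost = 8.61 × €0.35 + 1.435 × €0.25 = €3.0135 + €0.35875 = €3.37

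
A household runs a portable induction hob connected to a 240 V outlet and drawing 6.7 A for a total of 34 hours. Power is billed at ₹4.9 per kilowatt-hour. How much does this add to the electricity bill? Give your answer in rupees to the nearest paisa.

₹267.89

Power = 6.7 A × 240 V = 1608 W = 1.608 kW
Energy = 1.608 kW × 34 h = 54.672 kWh
Cost = 54.672 kWh × ₹4.9/kWh = ₹267.89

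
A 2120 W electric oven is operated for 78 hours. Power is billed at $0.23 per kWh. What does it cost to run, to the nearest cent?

Energy = 2.12 kW × 78 h = 165.36 kWh
Cost = 165.36 kWh × $0.23/kWh = $38.03

$38.03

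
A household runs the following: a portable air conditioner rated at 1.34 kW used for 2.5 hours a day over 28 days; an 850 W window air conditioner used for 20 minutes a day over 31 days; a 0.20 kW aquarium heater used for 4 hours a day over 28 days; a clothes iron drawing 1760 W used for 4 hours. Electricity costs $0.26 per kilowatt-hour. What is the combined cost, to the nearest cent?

$34.33

portable air conditioner: Runtime = 2.5 h/day × 28 days = 70 h
portable air conditioner: 1.34 kW × 70 h = 93.8 kWh
window air conditioner: Runtime = 20 min × 31 = 620 min = 10.333333… h
window air conditioner: 0.85 kW × 10.333333… h = 8.783333… kWh
aquarium heater: Runtime = 4 h/day × 28 days = 112 h
aquarium heater: 0.2 kW × 112 h = 22.4 kWh
clothes iron: 1.76 kW × 4 h = 7.04 kWh
Total energy = 132.023333… kWh
Cost = 132.023333… × $0.26 = $34.33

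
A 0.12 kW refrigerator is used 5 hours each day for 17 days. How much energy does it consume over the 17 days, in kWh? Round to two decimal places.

10.20 kWh

Runtime = 5 h/day × 17 days = 85 h
Energy = 0.12 kW × 85 h = 10.2 kWh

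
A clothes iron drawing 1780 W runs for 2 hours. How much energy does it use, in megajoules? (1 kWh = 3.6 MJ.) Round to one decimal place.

Energy = 1.78 kW × 2 h = 3.56 kWh
= 3.56 × 3.6 MJ = 12.8 MJ

12.8 MJ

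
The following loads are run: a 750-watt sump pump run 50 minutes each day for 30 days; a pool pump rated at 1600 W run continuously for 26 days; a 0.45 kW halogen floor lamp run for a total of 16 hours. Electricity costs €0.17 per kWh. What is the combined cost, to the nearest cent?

€174.14

sump pump: Runtime = 50 min × 30 = 1500 min = 25 h
sump pump: 0.75 kW × 25 h = 18.75 kWh
pool pump: Runtime = 24 h × 26 = 624 h
pool pump: 1.6 kW × 624 h = 998.4 kWh
halogen floor lamp: 0.45 kW × 16 h = 7.2 kWh
Total energy = 1024.35 kWh
Cost = 1024.35 × €0.17 = €174.14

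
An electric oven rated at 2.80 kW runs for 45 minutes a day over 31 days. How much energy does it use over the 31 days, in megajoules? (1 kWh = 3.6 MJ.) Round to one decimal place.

234.4 MJ

Runtime = 45 min × 31 = 1395 min = 23.25 h
Energy = 2.8 kW × 23.25 h = 65.1 kWh
= 65.1 × 3.6 MJ = 234.4 MJ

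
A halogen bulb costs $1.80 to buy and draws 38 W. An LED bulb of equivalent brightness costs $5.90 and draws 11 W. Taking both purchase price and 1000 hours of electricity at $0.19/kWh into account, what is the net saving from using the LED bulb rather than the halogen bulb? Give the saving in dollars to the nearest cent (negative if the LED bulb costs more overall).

$1.03

halogen bulb: $1.80 + (38/1000) kW × 1000 h × $0.19 = $1.80 + $7.22 = $9.02
LED bulb: $5.90 + (11/1000) kW × 1000 h × $0.19 = $5.90 + $2.09 = $7.99
Saving = $9.02 − $7.99 = $1.03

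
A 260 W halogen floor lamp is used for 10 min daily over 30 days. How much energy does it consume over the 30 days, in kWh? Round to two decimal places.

1.30 kWh

Runtime = 10 min × 30 = 300 min = 5 h
Energy = 0.26 kW × 5 h = 1.3 kWh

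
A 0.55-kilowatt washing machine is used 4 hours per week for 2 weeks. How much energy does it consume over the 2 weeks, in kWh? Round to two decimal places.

Runtime = 4 h/week × 2 weeks = 8 h
Energy = 0.55 kW × 8 h = 4.4 kWh

4.40 kWh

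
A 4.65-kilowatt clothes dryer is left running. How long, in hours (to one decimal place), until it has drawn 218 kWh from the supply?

46.9 h

Hours = 218 kWh ÷ 4.65 kW = 46.9 h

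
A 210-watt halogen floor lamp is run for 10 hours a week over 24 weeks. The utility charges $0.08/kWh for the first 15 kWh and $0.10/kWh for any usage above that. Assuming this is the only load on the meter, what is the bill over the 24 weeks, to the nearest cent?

Runtime = 10 h/week × 24 weeks = 240 h
Energy = 0.21 kW × 240 h = 50.4 kWh
Tier 1 (0–15 kWh): 15 × $0.08 = $1.2
Above 15 kWh: 35.4 × $0.10 = $3.54
Bill = $4.74

$4.74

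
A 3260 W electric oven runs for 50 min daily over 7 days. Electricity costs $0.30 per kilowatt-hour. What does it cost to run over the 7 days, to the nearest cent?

Runtime = 50 min × 7 = 350 min = 5.833333… h
Energy = 3.26 kW × 5.833333… h = 19.016666… kWh
Cost = 19.016666… kWh × $0.30/kWh = $5.71

$5.71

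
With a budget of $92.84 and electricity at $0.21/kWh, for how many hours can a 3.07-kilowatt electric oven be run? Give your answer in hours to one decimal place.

Energy available = $92.84 ÷ $0.21/kWh = 442.0952 kWh
Hours = 442.0952 kWh ÷ 3.07 kW = 144.0 h

144.0 h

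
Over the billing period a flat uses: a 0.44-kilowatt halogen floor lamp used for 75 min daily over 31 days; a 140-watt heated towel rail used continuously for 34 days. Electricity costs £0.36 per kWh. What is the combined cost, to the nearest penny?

halogen floor lamp: Runtime = 75 min × 31 = 2325 min = 38.75 h
halogen floor lamp: 0.44 kW × 38.75 h = 17.05 kWh
heated towel rail: Runtime = 24 h × 34 = 816 h
heated towel rail: 0.14 kW × 816 h = 114.24 kWh
Total energy = 131.29 kWh
Cost = 131.29 × £0.36 = £47.26

£47.26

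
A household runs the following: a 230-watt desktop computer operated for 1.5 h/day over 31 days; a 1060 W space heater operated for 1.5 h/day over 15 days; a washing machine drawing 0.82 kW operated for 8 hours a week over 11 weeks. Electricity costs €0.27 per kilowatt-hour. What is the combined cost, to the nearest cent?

desktop computer: Runtime = 1.5 h/day × 31 days = 46.5 h
desktop computer: 0.23 kW × 46.5 h = 10.695 kWh
space heater: Runtime = 1.5 h/day × 15 days = 22.5 h
space heater: 1.06 kW × 22.5 h = 23.85 kWh
washing machine: Runtime = 8 h/week × 11 weeks = 88 h
washing machine: 0.82 kW × 88 h = 72.16 kWh
Total energy = 106.705 kWh
Cost = 106.705 × €0.27 = €28.81

€28.81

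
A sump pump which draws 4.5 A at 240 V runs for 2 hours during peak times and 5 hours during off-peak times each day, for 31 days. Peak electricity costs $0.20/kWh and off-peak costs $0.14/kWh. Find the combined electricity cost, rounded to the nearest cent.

$36.83

Power = 4.5 A × 240 V = 1080 W = 1.08 kW
Peak energy = 1.08 kW × 2 h × 31 = 66.96 kWh
Off-peak energy = 1.08 kW × 5 h × 31 = 167.4 kWh
Cost = 66.96 × $0.20 + 167.4 × $0.14 = $13.392 + $23.436 = $36.83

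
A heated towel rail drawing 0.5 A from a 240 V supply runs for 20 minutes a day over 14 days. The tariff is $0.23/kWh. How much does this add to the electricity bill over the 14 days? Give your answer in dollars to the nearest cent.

Power = 0.5 A × 240 V = 120 W = 0.12 kW
Runtime = 20 min × 14 = 280 min = 4.666666… h
Energy = 0.12 kW × 4.666666… h = 0.56 kWh
Cost = 0.56 kWh × $0.23/kWh = $0.13

$0.13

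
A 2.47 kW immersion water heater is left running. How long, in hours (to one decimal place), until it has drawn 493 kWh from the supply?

Hours = 493 kWh ÷ 2.47 kW = 199.6 h

199.6 h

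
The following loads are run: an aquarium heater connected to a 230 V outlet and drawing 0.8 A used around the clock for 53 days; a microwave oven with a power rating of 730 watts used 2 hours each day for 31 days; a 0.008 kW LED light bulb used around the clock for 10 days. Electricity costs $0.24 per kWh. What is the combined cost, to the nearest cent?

$67.49

aquarium heater: Power = 0.8 A × 230 V = 184 W = 0.184 kW
aquarium heater: Runtime = 24 h × 53 = 1272 h
aquarium heater: 0.184 kW × 1272 h = 234.048 kWh
microwave oven: Runtime = 2 h/day × 31 days = 62 h
microwave oven: 0.73 kW × 62 h = 45.26 kWh
LED light bulb: Runtime = 24 h × 10 = 240 h
LED light bulb: 0.008 kW × 240 h = 1.92 kWh
Total energy = 281.228 kWh
Cost = 281.228 × $0.24 = $67.49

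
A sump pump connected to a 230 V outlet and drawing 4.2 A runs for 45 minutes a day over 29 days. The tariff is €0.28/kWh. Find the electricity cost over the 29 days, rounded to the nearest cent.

€5.88

Power = 4.2 A × 230 V = 966 W = 0.966 kW
Runtime = 45 min × 29 = 1305 min = 21.75 h
Energy = 0.966 kW × 21.75 h = 21.0105 kWh
Cost = 21.0105 kWh × €0.28/kWh = €5.88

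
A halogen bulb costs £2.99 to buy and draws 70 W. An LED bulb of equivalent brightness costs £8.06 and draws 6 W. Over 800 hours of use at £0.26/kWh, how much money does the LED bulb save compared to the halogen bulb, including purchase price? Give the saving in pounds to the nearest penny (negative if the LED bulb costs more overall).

£8.24

halogen bulb: £2.99 + (70/1000) kW × 800 h × £0.26 = £2.99 + £14.56 = £17.55
LED bulb: £8.06 + (6/1000) kW × 800 h × £0.26 = £8.06 + £1.248 = £9.308
Saving = £17.55 − £9.308 = £8.242 → £8.24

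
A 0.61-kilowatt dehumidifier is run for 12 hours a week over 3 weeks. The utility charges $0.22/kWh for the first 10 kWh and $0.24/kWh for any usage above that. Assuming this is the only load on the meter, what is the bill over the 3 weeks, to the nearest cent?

$5.07

Runtime = 12 h/week × 3 weeks = 36 h
Energy = 0.61 kW × 36 h = 21.96 kWh
Tier 1 (0–10 kWh): 10 × $0.22 = $2.2
Above 10 kWh: 11.96 × $0.24 = $2.8704
Bill = $5.07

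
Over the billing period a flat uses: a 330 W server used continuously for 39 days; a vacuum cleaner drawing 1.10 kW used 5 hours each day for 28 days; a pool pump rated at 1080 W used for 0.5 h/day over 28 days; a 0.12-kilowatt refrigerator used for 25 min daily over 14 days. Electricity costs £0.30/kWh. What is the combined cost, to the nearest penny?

£143.61

server: Runtime = 24 h × 39 = 936 h
server: 0.33 kW × 936 h = 308.88 kWh
vacuum cleaner: Runtime = 5 h/day × 28 days = 140 h
vacuum cleaner: 1.1 kW × 140 h = 154 kWh
pool pump: Runtime = 0.5 h/day × 28 days = 14 h
pool pump: 1.08 kW × 14 h = 15.12 kWh
refrigerator: Runtime = 25 min × 14 = 350 min = 5.833333… h
refrigerator: 0.12 kW × 5.833333… h = 0.7 kWh
Total energy = 478.7 kWh
Cost = 478.7 × £0.30 = £143.61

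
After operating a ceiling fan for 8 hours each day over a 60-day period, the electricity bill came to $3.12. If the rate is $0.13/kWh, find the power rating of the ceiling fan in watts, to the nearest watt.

Energy = $3.12 ÷ $0.13/kWh = 24 kWh
Runtime = 8 h/day × 60 days = 480 h
Power = 24 kWh ÷ 480 h = 0.05 kW = 50 W

50 W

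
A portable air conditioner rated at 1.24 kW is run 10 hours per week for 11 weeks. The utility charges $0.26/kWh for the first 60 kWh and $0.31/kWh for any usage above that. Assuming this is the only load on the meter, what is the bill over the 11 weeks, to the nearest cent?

$39.28

Runtime = 10 h/week × 11 weeks = 110 h
Energy = 1.24 kW × 110 h = 136.4 kWh
Tier 1 (0–60 kWh): 60 × $0.26 = $15.6
Above 60 kWh: 76.4 × $0.31 = $23.684
Bill = $39.28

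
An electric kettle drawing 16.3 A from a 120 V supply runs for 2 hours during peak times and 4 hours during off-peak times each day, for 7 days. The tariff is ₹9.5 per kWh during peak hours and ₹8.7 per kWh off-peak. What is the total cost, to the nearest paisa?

₹736.63

Power = 16.3 A × 120 V = 1956 W = 1.956 kW
Peak energy = 1.956 kW × 2 h × 7 = 27.384 kWh
Off-peak energy = 1.956 kW × 4 h × 7 = 54.768 kWh
Cost = 27.384 × ₹9.5 + 54.768 × ₹8.7 = ₹260.148 + ₹476.4816 = ₹736.63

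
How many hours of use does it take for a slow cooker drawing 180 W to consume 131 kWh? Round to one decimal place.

Hours = 131 kWh ÷ 0.18 kW = 727.8 h

727.8 h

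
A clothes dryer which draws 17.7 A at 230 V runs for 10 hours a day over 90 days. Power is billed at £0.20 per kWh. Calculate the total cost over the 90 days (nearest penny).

Power = 17.7 A × 230 V = 4071 W = 4.071 kW
Runtime = 10 h/day × 90 days = 900 h
Energy = 4.071 kW × 900 h = 3663.9 kWh
Cost = 3663.9 kWh × £0.20/kWh = £732.78

£732.78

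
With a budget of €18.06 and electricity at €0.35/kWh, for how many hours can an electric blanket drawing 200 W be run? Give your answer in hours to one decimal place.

258.0 h

Energy available = €18.06 ÷ €0.35/kWh = 51.6 kWh
Hours = 51.6 kWh ÷ 0.2 kW = 258.0 h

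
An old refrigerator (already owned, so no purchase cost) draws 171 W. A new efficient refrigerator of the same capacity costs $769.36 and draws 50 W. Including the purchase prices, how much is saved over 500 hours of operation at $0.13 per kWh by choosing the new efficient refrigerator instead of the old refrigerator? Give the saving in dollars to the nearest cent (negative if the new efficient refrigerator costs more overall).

-$761.50

old refrigerator: $0.00 + (171/1000) kW × 500 h × $0.13 = $0.00 + $11.115 = $11.115
new efficient refrigerator: $769.36 + (50/1000) kW × 500 h × $0.13 = $769.36 + $3.25 = $772.61
Saving = $11.115 − $772.61 = −$761.495 → -$761.50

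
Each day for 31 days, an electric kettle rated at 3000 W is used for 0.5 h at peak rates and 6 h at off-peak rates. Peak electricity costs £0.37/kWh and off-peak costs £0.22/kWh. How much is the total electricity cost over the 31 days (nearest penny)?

£139.97

Peak energy = 3 kW × 0.5 h × 31 = 46.5 kWh
Off-peak energy = 3 kW × 6 h × 31 = 558 kWh
Cost = 46.5 × £0.37 + 558 × £0.22 = £17.205 + £122.76 = £139.97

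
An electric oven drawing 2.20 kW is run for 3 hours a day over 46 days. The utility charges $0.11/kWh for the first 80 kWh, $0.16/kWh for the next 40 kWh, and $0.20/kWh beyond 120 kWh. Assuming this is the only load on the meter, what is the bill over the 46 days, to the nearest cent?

Runtime = 3 h/day × 46 days = 138 h
Energy = 2.2 kW × 138 h = 303.6 kWh
Tier 1 (0–80 kWh): 80 × $0.11 = $8.8
Tier 2 (80–120 kWh): 40 × $0.16 = $6.4
Above 120 kWh: 183.6 × $0.20 = $36.72
Bill = $51.92

$51.92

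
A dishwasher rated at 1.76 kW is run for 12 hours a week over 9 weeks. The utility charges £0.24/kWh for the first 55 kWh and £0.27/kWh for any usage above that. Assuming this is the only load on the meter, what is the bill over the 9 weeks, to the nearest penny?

Runtime = 12 h/week × 9 weeks = 108 h
Energy = 1.76 kW × 108 h = 190.08 kWh
Tier 1 (0–55 kWh): 55 × £0.24 = £13.2
Above 55 kWh: 135.08 × £0.27 = £36.4716
Bill = £49.67

£49.67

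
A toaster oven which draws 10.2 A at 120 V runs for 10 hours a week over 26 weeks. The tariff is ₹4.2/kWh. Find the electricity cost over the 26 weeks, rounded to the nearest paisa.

₹1336.61

Power = 10.2 A × 120 V = 1224 W = 1.224 kW
Runtime = 10 h/week × 26 weeks = 260 h
Energy = 1.224 kW × 260 h = 318.24 kWh
Cost = 318.24 kWh × ₹4.2/kWh = ₹1336.61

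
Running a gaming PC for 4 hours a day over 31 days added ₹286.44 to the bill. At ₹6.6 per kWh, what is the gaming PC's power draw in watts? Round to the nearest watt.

350 W

Energy = ₹286.44 ÷ ₹6.6/kWh = 43.4 kWh
Runtime = 4 h/day × 31 days = 124 h
Power = 43.4 kWh ÷ 124 h = 0.35 kW = 350 W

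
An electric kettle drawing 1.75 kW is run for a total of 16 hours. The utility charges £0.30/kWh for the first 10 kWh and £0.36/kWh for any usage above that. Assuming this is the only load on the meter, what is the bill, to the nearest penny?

Energy = 1.75 kW × 16 h = 28 kWh
Tier 1 (0–10 kWh): 10 × £0.30 = £3
Above 10 kWh: 18 × £0.36 = £6.48
Bill = £9.48

£9.48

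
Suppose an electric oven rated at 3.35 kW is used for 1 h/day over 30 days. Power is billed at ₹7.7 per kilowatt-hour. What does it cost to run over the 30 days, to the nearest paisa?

Runtime = 1 h/day × 30 days = 30 h
Energy = 3.35 kW × 30 h = 100.5 kWh
Cost = 100.5 kWh × ₹7.7/kWh = ₹773.85

₹773.85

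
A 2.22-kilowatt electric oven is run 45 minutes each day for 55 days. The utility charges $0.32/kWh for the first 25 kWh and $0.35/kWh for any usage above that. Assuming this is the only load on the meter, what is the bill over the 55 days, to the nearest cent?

Runtime = 45 min × 55 = 2475 min = 41.25 h
Energy = 2.22 kW × 41.25 h = 91.575 kWh
Tier 1 (0–25 kWh): 25 × $0.32 = $8
Above 25 kWh: 66.575 × $0.35 = $23.30125
Bill = $31.30

$31.30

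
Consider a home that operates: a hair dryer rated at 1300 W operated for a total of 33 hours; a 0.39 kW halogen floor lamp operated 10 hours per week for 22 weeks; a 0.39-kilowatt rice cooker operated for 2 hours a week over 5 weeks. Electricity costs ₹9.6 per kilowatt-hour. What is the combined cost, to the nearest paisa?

hair dryer: 1.3 kW × 33 h = 42.9 kWh
halogen floor lamp: Runtime = 10 h/week × 22 weeks = 220 h
halogen floor lamp: 0.39 kW × 220 h = 85.8 kWh
rice cooker: Runtime = 2 h/week × 5 weeks = 10 h
rice cooker: 0.39 kW × 10 h = 3.9 kWh
Total energy = 132.6 kWh
Cost = 132.6 × ₹9.6 = ₹1272.96

₹1272.96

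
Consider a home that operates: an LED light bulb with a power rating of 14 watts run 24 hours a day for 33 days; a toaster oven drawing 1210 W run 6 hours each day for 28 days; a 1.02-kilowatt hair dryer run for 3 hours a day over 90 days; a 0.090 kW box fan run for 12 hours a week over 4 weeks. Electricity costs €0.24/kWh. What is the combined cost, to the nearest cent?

€118.58

LED light bulb: Runtime = 24 h × 33 = 792 h
LED light bulb: 0.014 kW × 792 h = 11.088 kWh
toaster oven: Runtime = 6 h/day × 28 days = 168 h
toaster oven: 1.21 kW × 168 h = 203.28 kWh
hair dryer: Runtime = 3 h/day × 90 days = 270 h
hair dryer: 1.02 kW × 270 h = 275.4 kWh
box fan: Runtime = 12 h/week × 4 weeks = 48 h
box fan: 0.09 kW × 48 h = 4.32 kWh
Total energy = 494.088 kWh
Cost = 494.088 × €0.24 = €118.58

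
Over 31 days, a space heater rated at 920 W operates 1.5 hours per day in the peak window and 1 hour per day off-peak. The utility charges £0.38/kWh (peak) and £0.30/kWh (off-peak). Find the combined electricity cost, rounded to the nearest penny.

£24.81

Peak energy = 0.92 kW × 1.5 h × 31 = 42.78 kWh
Off-peak energy = 0.92 kW × 1 h × 31 = 28.52 kWh
Cost = 42.78 × £0.38 + 28.52 × £0.30 = £16.2564 + £8.556 = £24.81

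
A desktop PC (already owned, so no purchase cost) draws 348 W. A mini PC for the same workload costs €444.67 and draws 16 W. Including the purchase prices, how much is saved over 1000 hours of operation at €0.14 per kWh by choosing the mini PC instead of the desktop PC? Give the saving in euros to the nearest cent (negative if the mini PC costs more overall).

desktop PC: €0.00 + (348/1000) kW × 1000 h × €0.14 = €0.00 + €48.72 = €48.72
mini PC: €444.67 + (16/1000) kW × 1000 h × €0.14 = €444.67 + €2.24 = €446.91
Saving = €48.72 − €446.91 = −€398.19

-€398.19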